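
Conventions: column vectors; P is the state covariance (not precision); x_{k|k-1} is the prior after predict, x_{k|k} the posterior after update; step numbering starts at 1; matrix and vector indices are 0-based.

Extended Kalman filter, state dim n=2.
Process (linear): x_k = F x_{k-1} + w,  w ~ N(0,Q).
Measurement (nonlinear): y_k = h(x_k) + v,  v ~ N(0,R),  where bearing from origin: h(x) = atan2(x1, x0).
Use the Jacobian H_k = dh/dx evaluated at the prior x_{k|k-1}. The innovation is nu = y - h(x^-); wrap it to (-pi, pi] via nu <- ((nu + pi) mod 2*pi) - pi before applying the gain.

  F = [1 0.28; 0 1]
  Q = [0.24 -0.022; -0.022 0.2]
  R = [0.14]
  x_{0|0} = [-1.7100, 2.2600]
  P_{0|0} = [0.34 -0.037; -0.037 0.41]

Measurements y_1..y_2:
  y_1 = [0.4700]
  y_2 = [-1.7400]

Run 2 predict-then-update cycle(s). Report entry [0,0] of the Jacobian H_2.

step 1: x^-=[-1.0772, 2.2600]  P^-=[0.5914 0.0558; 0.0558 0.6100]  H_jac=[-0.3606 -0.1719]  S=[0.2418]  K=[-0.9215; -0.5167]  nu=[-1.5456]  x^+=[0.3470, 3.0586]  P^+=[0.3861 -0.0593; -0.0593 0.5454]
step 2: x^-=[1.2035, 3.0586]  P^-=[0.6356 0.0714; 0.0714 0.7454]  H_jac=[-0.2831 0.1114]  S=[0.1957]  K=[-0.8789; 0.3211]  nu=[-2.9359]  x^+=[3.7839, 2.1160]  P^+=[0.4844 0.1266; 0.1266 0.7253]

H_jac[0,0] = -0.2831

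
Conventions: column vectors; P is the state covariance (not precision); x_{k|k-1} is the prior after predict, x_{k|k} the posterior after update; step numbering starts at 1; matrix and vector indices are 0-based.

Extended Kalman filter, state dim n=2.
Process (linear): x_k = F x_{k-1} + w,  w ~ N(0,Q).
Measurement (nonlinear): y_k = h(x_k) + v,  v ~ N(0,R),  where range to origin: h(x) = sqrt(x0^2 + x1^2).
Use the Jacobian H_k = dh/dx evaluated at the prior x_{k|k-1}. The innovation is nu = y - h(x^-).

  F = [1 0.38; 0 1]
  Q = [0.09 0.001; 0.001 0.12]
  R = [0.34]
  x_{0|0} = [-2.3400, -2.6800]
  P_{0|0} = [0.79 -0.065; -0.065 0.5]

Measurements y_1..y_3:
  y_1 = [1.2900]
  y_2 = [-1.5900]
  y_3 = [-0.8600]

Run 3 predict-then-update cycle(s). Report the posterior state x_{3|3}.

x_post = [0.2125, -0.2519]

step 1: x^-=[-3.3584, -2.6800]  P^-=[0.9028 0.1260; 0.1260 0.6200]  H_jac=[-0.7816 -0.6237]  S=[1.2556]  K=[-0.6246; -0.3864]  nu=[-3.0067]  x^+=[-1.4805, -1.5182]  P^+=[0.4130 -0.1771; -0.1771 0.4325]
step 2: x^-=[-2.0574, -1.5182]  P^-=[0.4309 -0.0117; -0.0117 0.5525]  H_jac=[-0.8046 -0.5938]  S=[0.8026]  K=[-0.4233; -0.3970]  nu=[-4.1469]  x^+=[-0.3019, 0.1282]  P^+=[0.2870 -0.1466; -0.1466 0.4260]
step 3: x^-=[-0.2532, 0.1282]  P^-=[0.3272 0.0163; 0.0163 0.5460]  H_jac=[-0.8921 0.4519]  S=[0.6987]  K=[-0.4072; 0.3323]  nu=[-1.1438]  x^+=[0.2125, -0.2519]  P^+=[0.2113 0.1108; 0.1108 0.4688]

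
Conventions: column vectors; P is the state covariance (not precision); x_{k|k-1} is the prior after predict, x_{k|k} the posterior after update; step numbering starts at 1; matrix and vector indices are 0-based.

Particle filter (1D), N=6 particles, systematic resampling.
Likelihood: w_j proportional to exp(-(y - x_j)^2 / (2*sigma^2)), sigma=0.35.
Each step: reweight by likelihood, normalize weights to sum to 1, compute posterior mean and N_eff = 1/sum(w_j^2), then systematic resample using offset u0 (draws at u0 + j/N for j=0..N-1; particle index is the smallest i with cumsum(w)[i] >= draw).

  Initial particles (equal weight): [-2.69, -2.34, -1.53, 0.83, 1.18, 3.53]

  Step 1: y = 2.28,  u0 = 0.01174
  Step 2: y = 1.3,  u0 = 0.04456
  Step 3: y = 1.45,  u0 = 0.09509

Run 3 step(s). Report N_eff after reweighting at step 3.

step 1: w=[0.0000, 0.0000, 0.0000, 0.0207, 0.7915, 0.1878]  mean=1.6140  Neff=1.5102  idx=[3, 4, 4, 4, 4, 5]
step 2: w=[0.0972, 0.2257, 0.2257, 0.2257, 0.2257, 0.0000]  mean=1.1460  Neff=4.6900  idx=[0, 1, 2, 2, 3, 4]
step 3: w=[0.0531, 0.1894, 0.1894, 0.1894, 0.1894, 0.1894]  mean=1.1614  Neff=5.4902  idx=[1, 2, 2, 3, 4, 5]

N_eff = 5.4902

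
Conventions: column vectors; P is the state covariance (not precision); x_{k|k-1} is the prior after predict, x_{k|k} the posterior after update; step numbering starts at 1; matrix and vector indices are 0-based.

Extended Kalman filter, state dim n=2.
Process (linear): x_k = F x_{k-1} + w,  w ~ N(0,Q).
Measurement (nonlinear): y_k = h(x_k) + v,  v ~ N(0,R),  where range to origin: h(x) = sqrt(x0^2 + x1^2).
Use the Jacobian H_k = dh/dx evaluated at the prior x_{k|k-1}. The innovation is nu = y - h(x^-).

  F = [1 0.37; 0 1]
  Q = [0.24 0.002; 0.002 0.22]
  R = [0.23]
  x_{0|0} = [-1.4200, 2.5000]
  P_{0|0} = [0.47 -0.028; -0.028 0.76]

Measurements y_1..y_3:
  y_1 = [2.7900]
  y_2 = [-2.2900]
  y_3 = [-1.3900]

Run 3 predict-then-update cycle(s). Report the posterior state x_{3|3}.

step 1: x^-=[-0.4950, 2.5000]  P^-=[0.7933 0.2552; 0.2552 0.9800]  H_jac=[-0.1942 0.9810]  S=[1.1057]  K=[0.0871; 0.8246]  nu=[0.2415]  x^+=[-0.4740, 2.6991]  P^+=[0.7849 0.1758; 0.1758 0.2282]
step 2: x^-=[0.5247, 2.6991]  P^-=[1.1863 0.2622; 0.2622 0.4482]  H_jac=[0.1908 0.9816]  S=[0.8033]  K=[0.6023; 0.6100]  nu=[-5.0396]  x^+=[-2.5106, -0.3748]  P^+=[0.8949 -0.0328; -0.0328 0.1493]
step 3: x^-=[-2.6493, -0.3748]  P^-=[1.1310 0.0244; 0.0244 0.3693]  H_jac=[-0.9901 -0.1401]  S=[1.3529]  K=[-0.8303; -0.0561]  nu=[-4.0657]  x^+=[0.7265, -0.1468]  P^+=[0.1983 -0.0386; -0.0386 0.3650]

x_post = [0.7265, -0.1468]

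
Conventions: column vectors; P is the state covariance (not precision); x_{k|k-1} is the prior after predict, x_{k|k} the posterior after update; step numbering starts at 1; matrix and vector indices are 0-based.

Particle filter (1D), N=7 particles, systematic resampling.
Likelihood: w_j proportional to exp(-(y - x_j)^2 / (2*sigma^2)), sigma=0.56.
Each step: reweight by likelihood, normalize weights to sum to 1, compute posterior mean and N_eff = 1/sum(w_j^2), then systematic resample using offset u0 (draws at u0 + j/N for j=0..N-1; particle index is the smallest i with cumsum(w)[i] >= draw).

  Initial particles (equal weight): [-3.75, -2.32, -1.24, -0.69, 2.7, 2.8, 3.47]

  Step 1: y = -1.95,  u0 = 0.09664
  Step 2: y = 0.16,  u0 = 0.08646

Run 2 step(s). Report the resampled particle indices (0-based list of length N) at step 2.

step 1: w=[0.0043, 0.6014, 0.3349, 0.0595, 0.0000, 0.0000, 0.0000]  mean=-1.8674  Neff=2.0950  idx=[1, 1, 1, 1, 2, 2, 3]
step 2: w=[0.0001, 0.0001, 0.0001, 0.0001, 0.1087, 0.1087, 0.7820]  mean=-0.8105  Neff=1.5744  idx=[4, 6, 6, 6, 6, 6, 6]

resampled_idx = [4, 6, 6, 6, 6, 6, 6]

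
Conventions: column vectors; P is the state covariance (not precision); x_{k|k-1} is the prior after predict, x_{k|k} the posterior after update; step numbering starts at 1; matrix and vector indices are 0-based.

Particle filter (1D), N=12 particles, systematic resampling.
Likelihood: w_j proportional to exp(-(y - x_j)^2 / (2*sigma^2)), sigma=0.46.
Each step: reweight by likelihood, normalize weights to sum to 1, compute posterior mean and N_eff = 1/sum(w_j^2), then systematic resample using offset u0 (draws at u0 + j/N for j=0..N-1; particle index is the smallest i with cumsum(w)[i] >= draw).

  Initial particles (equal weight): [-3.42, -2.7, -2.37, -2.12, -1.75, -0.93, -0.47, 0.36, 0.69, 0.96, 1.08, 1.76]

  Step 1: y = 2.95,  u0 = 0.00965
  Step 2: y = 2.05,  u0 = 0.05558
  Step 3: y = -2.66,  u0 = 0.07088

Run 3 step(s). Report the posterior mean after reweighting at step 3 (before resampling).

step 1: w=[0.0000, 0.0000, 0.0000, 0.0000, 0.0000, 0.0000, 0.0000, 0.0000, 0.0002, 0.0024, 0.0073, 0.9902]  mean=1.7530  Neff=1.0199  idx=[10, 11, 11, 11, 11, 11, 11, 11, 11, 11, 11, 11]
step 2: w=[0.0119, 0.0898, 0.0898, 0.0898, 0.0898, 0.0898, 0.0898, 0.0898, 0.0898, 0.0898, 0.0898, 0.0898]  mean=1.7519  Neff=11.2479  idx=[1, 2, 3, 4, 5, 6, 7, 7, 8, 9, 10, 11]
step 3: w=[0.0833, 0.0833, 0.0833, 0.0833, 0.0833, 0.0833, 0.0833, 0.0833, 0.0833, 0.0833, 0.0833, 0.0833]  mean=1.7600  Neff=12.0000  idx=[0, 1, 2, 3, 4, 5, 6, 7, 8, 9, 10, 11]

post_mean = 1.7600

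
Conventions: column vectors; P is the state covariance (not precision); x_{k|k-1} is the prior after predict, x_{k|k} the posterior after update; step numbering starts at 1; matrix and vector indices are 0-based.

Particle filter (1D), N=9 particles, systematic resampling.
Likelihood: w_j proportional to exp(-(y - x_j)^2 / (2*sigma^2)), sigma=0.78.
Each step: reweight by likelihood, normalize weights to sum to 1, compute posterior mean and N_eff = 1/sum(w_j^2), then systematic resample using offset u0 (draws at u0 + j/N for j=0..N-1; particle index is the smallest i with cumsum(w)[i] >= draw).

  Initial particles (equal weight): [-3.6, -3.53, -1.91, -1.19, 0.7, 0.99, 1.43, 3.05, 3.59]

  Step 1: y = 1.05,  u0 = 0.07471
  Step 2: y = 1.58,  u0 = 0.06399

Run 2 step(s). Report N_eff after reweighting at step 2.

step 1: w=[0.0000, 0.0000, 0.0003, 0.0057, 0.3174, 0.3500, 0.3118, 0.0131, 0.0017]  mean=1.0535  Neff=3.1185  idx=[4, 4, 4, 5, 5, 5, 6, 6, 6]
step 2: w=[0.0780, 0.0780, 0.0780, 0.1107, 0.1107, 0.1107, 0.1447, 0.1447, 0.1447]  mean=1.1131  Neff=8.4903  idx=[0, 2, 3, 4, 5, 6, 7, 7, 8]

N_eff = 8.4903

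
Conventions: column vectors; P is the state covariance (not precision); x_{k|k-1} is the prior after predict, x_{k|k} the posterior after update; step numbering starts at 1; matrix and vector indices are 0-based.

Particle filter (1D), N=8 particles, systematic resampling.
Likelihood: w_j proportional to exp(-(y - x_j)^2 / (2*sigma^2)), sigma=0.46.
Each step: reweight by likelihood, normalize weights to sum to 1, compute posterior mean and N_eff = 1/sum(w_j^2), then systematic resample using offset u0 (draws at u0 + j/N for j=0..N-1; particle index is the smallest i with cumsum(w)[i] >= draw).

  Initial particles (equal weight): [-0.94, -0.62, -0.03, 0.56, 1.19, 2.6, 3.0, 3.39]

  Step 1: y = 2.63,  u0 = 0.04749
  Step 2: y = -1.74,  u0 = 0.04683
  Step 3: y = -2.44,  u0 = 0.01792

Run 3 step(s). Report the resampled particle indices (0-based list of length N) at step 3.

step 1: w=[0.0000, 0.0000, 0.0000, 0.0000, 0.0038, 0.5029, 0.3647, 0.1287]  mean=2.8422  Neff=2.4850  idx=[5, 5, 5, 5, 6, 6, 6, 7]
step 2: w=[0.2500, 0.2500, 0.2500, 0.2500, 0.0000, 0.0000, 0.0000, 0.0000]  mean=2.6001  Neff=4.0011  idx=[0, 0, 1, 1, 2, 2, 3, 3]
step 3: w=[0.1250, 0.1250, 0.1250, 0.1250, 0.1250, 0.1250, 0.1250, 0.1250]  mean=2.6000  Neff=8.0000  idx=[0, 1, 2, 3, 4, 5, 6, 7]

resampled_idx = [0, 1, 2, 3, 4, 5, 6, 7]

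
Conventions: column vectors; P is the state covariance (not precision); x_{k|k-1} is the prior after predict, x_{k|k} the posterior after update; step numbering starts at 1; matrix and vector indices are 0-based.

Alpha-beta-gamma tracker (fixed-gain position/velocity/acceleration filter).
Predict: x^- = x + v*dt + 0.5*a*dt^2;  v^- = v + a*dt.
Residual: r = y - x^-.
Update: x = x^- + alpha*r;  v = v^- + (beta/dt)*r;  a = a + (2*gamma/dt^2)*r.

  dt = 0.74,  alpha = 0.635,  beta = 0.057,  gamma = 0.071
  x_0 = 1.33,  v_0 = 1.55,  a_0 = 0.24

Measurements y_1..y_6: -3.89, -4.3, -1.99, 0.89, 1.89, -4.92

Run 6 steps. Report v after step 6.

step 1: x_pred=2.5427  r=-6.4327  x^+=-1.5421  v^+=1.2321  a^+=-1.4281
step 2: x_pred=-1.0213  r=-3.2787  x^+=-3.1033  v^+=-0.0772  a^+=-2.2783
step 3: x_pred=-3.7842  r=1.7942  x^+=-2.6449  v^+=-1.6250  a^+=-1.8130
step 4: x_pred=-4.3438  r=5.2338  x^+=-1.0203  v^+=-2.5635  a^+=-0.4558
step 5: x_pred=-3.0421  r=4.9321  x^+=0.0898  v^+=-2.5209  a^+=0.8231
step 6: x_pred=-1.5503  r=-3.3697  x^+=-3.6901  v^+=-2.1713  a^+=-0.0507

v_post = -2.1713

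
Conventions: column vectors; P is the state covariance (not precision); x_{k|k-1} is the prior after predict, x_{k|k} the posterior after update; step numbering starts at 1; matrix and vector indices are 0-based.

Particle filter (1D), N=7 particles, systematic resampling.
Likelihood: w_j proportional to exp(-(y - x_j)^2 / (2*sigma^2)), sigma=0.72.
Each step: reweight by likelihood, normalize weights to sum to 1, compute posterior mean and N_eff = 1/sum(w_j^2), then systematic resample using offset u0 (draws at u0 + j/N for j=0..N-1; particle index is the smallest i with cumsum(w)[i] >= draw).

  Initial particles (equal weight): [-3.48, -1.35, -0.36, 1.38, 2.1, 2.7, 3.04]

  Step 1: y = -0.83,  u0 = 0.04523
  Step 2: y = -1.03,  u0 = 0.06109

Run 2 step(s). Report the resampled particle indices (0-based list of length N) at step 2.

resampled_idx = [0, 1, 2, 3, 3, 5, 6]

step 1: w=[0.0007, 0.4849, 0.5086, 0.0057, 0.0002, 0.0000, 0.0000]  mean=-0.8320  Neff=2.0252  idx=[1, 1, 1, 1, 2, 2, 2]
step 2: w=[0.1627, 0.1627, 0.1627, 0.1627, 0.1165, 0.1165, 0.1165]  mean=-1.0041  Neff=6.8251  idx=[0, 1, 2, 3, 3, 5, 6]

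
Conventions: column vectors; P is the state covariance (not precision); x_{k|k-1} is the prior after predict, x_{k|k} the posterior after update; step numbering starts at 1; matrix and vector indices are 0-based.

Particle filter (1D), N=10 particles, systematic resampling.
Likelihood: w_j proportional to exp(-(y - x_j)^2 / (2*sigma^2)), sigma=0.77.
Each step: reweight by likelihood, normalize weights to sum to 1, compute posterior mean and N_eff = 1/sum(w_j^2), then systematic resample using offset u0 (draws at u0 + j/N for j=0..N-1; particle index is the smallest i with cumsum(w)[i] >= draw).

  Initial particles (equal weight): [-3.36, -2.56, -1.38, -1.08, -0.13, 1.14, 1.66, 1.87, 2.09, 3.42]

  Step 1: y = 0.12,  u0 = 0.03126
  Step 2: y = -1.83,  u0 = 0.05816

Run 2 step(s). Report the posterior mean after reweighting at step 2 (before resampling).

post_mean = -0.9933

step 1: w=[0.0000, 0.0011, 0.0727, 0.1439, 0.4599, 0.2016, 0.0656, 0.0366, 0.0184, 0.0000]  mean=0.1273  Neff=3.5191  idx=[2, 3, 4, 4, 4, 4, 4, 5, 5, 6]
step 2: w=[0.4429, 0.3269, 0.0459, 0.0459, 0.0459, 0.0459, 0.0459, 0.0003, 0.0003, 0.0000]  mean=-0.9933  Neff=3.1894  idx=[0, 0, 0, 0, 1, 1, 1, 1, 3, 6]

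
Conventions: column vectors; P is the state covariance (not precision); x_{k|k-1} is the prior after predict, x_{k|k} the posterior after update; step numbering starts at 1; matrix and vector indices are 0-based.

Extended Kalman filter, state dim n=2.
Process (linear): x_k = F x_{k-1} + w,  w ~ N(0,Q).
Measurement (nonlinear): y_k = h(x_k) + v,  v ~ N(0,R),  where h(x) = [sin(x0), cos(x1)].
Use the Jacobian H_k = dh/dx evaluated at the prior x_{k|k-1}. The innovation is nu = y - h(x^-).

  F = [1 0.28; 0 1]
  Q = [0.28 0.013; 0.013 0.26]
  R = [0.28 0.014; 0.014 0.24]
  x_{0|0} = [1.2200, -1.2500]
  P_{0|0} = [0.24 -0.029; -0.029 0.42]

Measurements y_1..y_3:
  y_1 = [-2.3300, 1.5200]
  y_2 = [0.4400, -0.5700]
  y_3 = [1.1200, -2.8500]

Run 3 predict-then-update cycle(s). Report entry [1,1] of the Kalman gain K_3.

step 1: x^-=[0.8700, -1.2500]  P^-=[0.5367 0.1016; 0.1016 0.6800]  H_jac=[0.6448 0.0000; 0.0000 0.9490]  S=[0.5032 0.0762; 0.0762 0.8524]  K=[0.6799 0.0524; 0.0158 0.7556]  nu=[-3.0943, 1.2047]  x^+=[-1.1707, -0.3886]  P^+=[0.2964 0.0233; 0.0233 0.1913]
step 2: x^-=[-1.2795, -0.3886]  P^-=[0.6044 0.0898; 0.0898 0.4513]  H_jac=[0.2872 0.0000; 0.0000 0.3789]  S=[0.3299 0.0238; 0.0238 0.3048]  K=[0.5211 0.0710; 0.0380 0.5581]  nu=[1.3979, -1.4954]  x^+=[-0.6573, -1.1701]  P^+=[0.5115 0.0643; 0.0643 0.3549]
step 3: x^-=[-0.9849, -1.1701]  P^-=[0.8553 0.1766; 0.1766 0.6149]  H_jac=[0.5529 0.0000; 0.0000 0.9208]  S=[0.5415 0.1039; 0.1039 0.7614]  K=[0.8548 0.0969; 0.0386 0.7384]  nu=[1.9532, -3.2400]  x^+=[0.3706, -3.4871]  P^+=[0.4353 0.0383; 0.0383 0.1930]

K[1,1] = 0.7384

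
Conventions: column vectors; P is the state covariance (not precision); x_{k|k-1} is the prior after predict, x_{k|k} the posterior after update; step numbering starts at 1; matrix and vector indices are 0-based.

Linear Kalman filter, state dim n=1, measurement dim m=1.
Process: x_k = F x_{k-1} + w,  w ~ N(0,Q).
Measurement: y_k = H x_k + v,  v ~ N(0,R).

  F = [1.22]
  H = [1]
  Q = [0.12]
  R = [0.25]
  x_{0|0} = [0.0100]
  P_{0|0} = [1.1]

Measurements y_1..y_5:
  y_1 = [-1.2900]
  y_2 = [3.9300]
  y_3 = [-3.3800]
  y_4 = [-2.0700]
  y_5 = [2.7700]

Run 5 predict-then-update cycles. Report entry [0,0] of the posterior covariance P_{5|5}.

P_post[0,0] = 0.1430

step 1: x^-=[0.0122]  P^-=[1.7572]  S=[2.0072]  K=[0.8755]  nu=[-1.3022]  x^+=[-1.1278]  P^+=[0.2189]
step 2: x^-=[-1.3759]  P^-=[0.4458]  S=[0.6958]  K=[0.6407]  nu=[5.3059]  x^+=[2.0235]  P^+=[0.1602]
step 3: x^-=[2.4686]  P^-=[0.3584]  S=[0.6084]  K=[0.5891]  nu=[-5.8486]  x^+=[-0.9767]  P^+=[0.1473]
step 4: x^-=[-1.1916]  P^-=[0.3392]  S=[0.5892]  K=[0.5757]  nu=[-0.8784]  x^+=[-1.6973]  P^+=[0.1439]
step 5: x^-=[-2.0707]  P^-=[0.3342]  S=[0.5842]  K=[0.5721]  nu=[4.8407]  x^+=[0.6986]  P^+=[0.1430]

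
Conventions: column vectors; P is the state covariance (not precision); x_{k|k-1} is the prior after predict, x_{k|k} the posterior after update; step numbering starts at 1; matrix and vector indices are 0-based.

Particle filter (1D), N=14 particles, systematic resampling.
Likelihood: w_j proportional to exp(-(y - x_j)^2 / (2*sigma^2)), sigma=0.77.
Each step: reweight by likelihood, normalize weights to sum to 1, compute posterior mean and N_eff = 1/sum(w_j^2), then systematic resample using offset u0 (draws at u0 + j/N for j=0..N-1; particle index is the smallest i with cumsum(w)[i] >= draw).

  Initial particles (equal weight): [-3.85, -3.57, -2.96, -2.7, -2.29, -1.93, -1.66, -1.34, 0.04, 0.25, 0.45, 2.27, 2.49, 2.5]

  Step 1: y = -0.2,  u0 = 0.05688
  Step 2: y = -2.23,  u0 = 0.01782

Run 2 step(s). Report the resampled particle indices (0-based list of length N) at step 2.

resampled_idx = [0, 0, 0, 0, 0, 0, 0, 0, 1, 1, 1, 1, 1, 3]

step 1: w=[0.0000, 0.0000, 0.0005, 0.0016, 0.0081, 0.0257, 0.0531, 0.1072, 0.3055, 0.2704, 0.2246, 0.0019, 0.0007, 0.0007]  mean=-0.1174  Neff=4.3120  idx=[6, 7, 8, 8, 8, 8, 8, 9, 9, 9, 9, 10, 10, 10]
step 2: w=[0.5561, 0.3750, 0.0095, 0.0095, 0.0095, 0.0095, 0.0095, 0.0041, 0.0041, 0.0041, 0.0041, 0.0017, 0.0017, 0.0017]  mean=-1.4173  Neff=2.2203  idx=[0, 0, 0, 0, 0, 0, 0, 0, 1, 1, 1, 1, 1, 3]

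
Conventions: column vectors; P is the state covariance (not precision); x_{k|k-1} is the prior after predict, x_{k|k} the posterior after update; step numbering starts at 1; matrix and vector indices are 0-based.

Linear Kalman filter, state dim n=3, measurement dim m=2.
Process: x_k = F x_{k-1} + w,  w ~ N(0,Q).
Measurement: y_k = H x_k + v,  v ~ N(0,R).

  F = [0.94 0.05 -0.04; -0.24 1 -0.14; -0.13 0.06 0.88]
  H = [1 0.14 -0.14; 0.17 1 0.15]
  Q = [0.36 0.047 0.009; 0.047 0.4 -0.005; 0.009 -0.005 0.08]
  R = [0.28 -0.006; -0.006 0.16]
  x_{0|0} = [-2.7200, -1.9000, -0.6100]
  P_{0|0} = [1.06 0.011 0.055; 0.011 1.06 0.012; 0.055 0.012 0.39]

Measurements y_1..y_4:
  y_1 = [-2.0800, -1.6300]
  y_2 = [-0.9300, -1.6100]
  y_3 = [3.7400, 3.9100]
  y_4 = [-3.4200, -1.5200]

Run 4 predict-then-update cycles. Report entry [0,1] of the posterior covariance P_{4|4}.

step 1: x^-=[-2.6274, -1.1618, -0.2972]  P^-=[1.2967 -0.1340 -0.0842; -0.1340 1.5238 0.0419; -0.0842 0.0419 0.3923]  S=[1.5987 0.2667; 0.2667 1.6928]  K=[0.8211 -0.0858; -0.1054 0.9070; -0.0944 0.0659]  nu=[0.6684, 0.0230]  x^+=[-2.0805, -1.2113, -0.3588]  P^+=[0.2441 -0.0650 0.0326; -0.0650 0.1644 -0.0505; 0.0326 -0.0505 0.3740]
step 2: x^-=[-2.0019, -0.6618, -0.1179]  P^-=[0.5683 -0.0597 -0.0117; -0.0597 0.6333 -0.0745; -0.0117 -0.0745 0.3625]  S=[0.8573 0.1179; 0.1179 0.7747]  K=[0.6627 -0.0555; -0.0641 0.7998; -0.0828 -0.0160]  nu=[1.1481, -0.5902]  x^+=[-1.2083, -1.2074, -0.2036]  P^+=[0.1981 -0.0518 0.0354; -0.0518 0.1464 -0.0615; 0.0354 -0.0615 0.3562]
step 3: x^-=[-1.1881, -0.8889, -0.0945]  P^-=[0.5287 -0.0379 -0.0030; -0.0379 0.6093 -0.0869; -0.0030 -0.0869 0.3459]  S=[0.8210 0.1331; 0.1331 0.7532]  K=[0.6454 -0.0456; -0.0560 0.7929; -0.0719 -0.0344]  nu=[5.0393, 5.0150]  x^+=[1.8354, 2.8055, -0.6293]  P^+=[0.1930 -0.0494 0.0364; -0.0494 0.1449 -0.0623; 0.0364 -0.0623 0.3401]
step 4: x^-=[1.8907, 2.4531, -0.6240]  P^-=[0.5243 -0.0348 -0.0009; -0.0348 0.6063 -0.0864; -0.0009 -0.0864 0.3330]  S=[0.8166 0.1356; 0.1356 0.7512]  K=[0.6435 -0.0440; -0.0553 0.7920; -0.0669 -0.0366]  nu=[-5.7415, -4.2009]  x^+=[-1.6194, -0.5564, -0.0863]  P^+=[0.1923 -0.0490 0.0359; -0.0490 0.1445 -0.0607; 0.0359 -0.0607 0.3277]

P_post[0,1] = -0.0490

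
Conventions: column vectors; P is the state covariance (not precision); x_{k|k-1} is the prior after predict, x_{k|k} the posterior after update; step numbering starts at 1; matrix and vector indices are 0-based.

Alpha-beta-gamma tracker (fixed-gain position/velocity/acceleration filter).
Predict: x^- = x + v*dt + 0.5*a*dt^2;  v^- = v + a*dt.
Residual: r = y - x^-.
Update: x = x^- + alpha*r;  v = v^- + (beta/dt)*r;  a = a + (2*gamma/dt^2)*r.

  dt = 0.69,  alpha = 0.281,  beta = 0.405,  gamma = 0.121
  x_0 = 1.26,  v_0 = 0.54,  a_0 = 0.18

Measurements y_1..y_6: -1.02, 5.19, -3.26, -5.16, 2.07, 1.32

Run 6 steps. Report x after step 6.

x_post = -3.9854

step 1: x_pred=1.6754  r=-2.6954  x^+=0.9180  v^+=-0.9179  a^+=-1.1901
step 2: x_pred=0.0014  r=5.1886  x^+=1.4594  v^+=1.3064  a^+=1.4473
step 3: x_pred=2.7053  r=-5.9653  x^+=1.0291  v^+=-1.1963  a^+=-1.5849
step 4: x_pred=-0.1737  r=-4.9863  x^+=-1.5748  v^+=-5.2167  a^+=-4.1194
step 5: x_pred=-6.1550  r=8.2250  x^+=-3.8437  v^+=-3.2314  a^+=0.0613
step 6: x_pred=-6.0588  r=7.3788  x^+=-3.9854  v^+=1.1420  a^+=3.8119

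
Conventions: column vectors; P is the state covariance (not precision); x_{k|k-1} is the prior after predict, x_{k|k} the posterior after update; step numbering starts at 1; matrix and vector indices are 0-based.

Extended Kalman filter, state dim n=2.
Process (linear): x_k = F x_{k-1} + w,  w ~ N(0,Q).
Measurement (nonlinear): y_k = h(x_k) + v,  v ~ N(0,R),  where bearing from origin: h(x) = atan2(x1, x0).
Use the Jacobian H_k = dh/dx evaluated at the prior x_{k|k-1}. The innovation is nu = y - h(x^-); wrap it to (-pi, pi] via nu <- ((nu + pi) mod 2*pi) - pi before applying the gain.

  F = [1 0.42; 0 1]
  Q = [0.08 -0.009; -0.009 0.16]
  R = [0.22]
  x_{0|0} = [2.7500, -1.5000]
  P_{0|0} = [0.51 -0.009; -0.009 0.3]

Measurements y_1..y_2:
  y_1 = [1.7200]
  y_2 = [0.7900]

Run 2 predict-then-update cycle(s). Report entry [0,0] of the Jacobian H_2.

step 1: x^-=[2.1200, -1.5000]  P^-=[0.6354 0.1080; 0.1080 0.4600]  H_jac=[0.2224 0.3143]  S=[0.3120]  K=[0.5618; 0.5405]  nu=[2.3358]  x^+=[3.4321, -0.2376]  P^+=[0.5369 0.0133; 0.0133 0.3689]
step 2: x^-=[3.3323, -0.2376]  P^-=[0.6931 0.1592; 0.1592 0.5289]  H_jac=[0.0213 0.2986]  S=[0.2695]  K=[0.2311; 0.5985]  nu=[0.8612]  x^+=[3.5314, 0.2778]  P^+=[0.6787 0.1219; 0.1219 0.4323]

H_jac[0,0] = 0.0213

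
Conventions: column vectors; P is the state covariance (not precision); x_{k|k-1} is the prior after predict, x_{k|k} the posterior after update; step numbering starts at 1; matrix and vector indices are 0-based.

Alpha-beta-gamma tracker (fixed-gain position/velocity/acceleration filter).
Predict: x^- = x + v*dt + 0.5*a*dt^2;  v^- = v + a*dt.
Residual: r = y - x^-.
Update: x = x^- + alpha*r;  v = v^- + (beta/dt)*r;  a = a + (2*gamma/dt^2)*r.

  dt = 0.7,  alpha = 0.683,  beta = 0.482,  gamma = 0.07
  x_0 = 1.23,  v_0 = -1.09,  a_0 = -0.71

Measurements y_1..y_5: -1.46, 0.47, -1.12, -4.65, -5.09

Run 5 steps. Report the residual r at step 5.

resid = 0.9292

step 1: x_pred=0.2931  r=-1.7530  x^+=-0.9043  v^+=-2.7941  a^+=-1.2109
step 2: x_pred=-3.1568  r=3.6268  x^+=-0.6797  v^+=-1.1444  a^+=-0.1746
step 3: x_pred=-1.5236  r=0.4036  x^+=-1.2479  v^+=-0.9888  a^+=-0.0593
step 4: x_pred=-1.9546  r=-2.6954  x^+=-3.7956  v^+=-2.8863  a^+=-0.8295
step 5: x_pred=-6.0192  r=0.9292  x^+=-5.3845  v^+=-2.8271  a^+=-0.5640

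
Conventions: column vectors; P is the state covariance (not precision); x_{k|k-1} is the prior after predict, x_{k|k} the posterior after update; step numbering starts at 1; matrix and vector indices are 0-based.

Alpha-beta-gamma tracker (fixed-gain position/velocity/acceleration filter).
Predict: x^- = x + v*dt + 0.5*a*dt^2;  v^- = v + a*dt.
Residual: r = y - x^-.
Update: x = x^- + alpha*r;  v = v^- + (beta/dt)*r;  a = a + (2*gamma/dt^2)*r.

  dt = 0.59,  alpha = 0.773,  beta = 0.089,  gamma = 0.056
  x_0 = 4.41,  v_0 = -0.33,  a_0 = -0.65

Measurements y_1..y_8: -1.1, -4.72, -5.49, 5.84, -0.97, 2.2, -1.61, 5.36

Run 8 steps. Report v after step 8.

step 1: x_pred=4.1022  r=-5.2022  x^+=0.0809  v^+=-1.4982  a^+=-2.3238
step 2: x_pred=-1.2075  r=-3.5125  x^+=-3.9227  v^+=-3.3991  a^+=-3.4539
step 3: x_pred=-6.5293  r=1.0393  x^+=-5.7259  v^+=-5.2801  a^+=-3.1195
step 4: x_pred=-9.3842  r=15.2242  x^+=2.3841  v^+=-4.8241  a^+=1.7788
step 5: x_pred=-0.1525  r=-0.8175  x^+=-0.7844  v^+=-3.8980  a^+=1.5158
step 6: x_pred=-2.8204  r=5.0204  x^+=1.0604  v^+=-2.2463  a^+=3.1311
step 7: x_pred=0.2800  r=-1.8900  x^+=-1.1810  v^+=-0.6841  a^+=2.5230
step 8: x_pred=-1.1455  r=6.5055  x^+=3.8833  v^+=1.7858  a^+=4.6161

v_post = 1.7858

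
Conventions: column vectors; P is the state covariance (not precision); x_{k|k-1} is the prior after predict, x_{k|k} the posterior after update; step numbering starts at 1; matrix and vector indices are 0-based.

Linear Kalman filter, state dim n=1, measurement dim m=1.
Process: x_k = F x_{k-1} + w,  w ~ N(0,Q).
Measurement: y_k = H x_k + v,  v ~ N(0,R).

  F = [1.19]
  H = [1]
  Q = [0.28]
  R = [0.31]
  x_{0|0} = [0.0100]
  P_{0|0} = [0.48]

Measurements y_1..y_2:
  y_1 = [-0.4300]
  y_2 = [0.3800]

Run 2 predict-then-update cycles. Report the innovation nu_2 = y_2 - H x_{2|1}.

step 1: x^-=[0.0119]  P^-=[0.9597]  S=[1.2697]  K=[0.7559]  nu=[-0.4419]  x^+=[-0.3221]  P^+=[0.2343]
step 2: x^-=[-0.3833]  P^-=[0.6118]  S=[0.9218]  K=[0.6637]  nu=[0.7633]  x^+=[0.1233]  P^+=[0.2057]

innov = [0.7633]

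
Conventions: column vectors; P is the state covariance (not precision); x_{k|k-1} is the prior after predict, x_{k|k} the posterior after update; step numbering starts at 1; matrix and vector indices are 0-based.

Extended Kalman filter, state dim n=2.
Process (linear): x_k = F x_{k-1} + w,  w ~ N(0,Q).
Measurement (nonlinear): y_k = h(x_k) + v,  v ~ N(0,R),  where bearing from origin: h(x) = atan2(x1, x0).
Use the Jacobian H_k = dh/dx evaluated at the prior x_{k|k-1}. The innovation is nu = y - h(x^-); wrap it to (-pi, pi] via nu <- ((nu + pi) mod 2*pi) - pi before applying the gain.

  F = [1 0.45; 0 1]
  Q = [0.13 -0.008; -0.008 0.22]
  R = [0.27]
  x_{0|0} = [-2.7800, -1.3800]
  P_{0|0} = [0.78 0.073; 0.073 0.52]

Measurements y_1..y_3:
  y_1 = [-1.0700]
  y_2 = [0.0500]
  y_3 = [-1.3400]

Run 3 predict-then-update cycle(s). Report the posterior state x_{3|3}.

x_post = [-4.8943, -3.4636]

step 1: x^-=[-3.4010, -1.3800]  P^-=[1.0810 0.2990; 0.2990 0.7400]  H_jac=[0.1024 -0.2525]  S=[0.3130]  K=[0.1126; -0.4990]  nu=[1.6861]  x^+=[-3.2111, -2.2213]  P^+=[1.0770 0.3166; 0.3166 0.6621]
step 2: x^-=[-4.2107, -2.2213]  P^-=[1.6260 0.6065; 0.6065 0.8821]  H_jac=[0.0980 -0.1858]  S=[0.2940]  K=[0.1588; -0.3552]  nu=[2.7062]  x^+=[-3.7810, -3.1826]  P^+=[1.6186 0.6231; 0.6231 0.8450]
step 3: x^-=[-5.2132, -3.1826]  P^-=[2.4805 0.9953; 0.9953 1.0650]  H_jac=[0.0853 -0.1397]  S=[0.2851]  K=[0.2544; -0.2241]  nu=[1.2535]  x^+=[-4.8943, -3.4636]  P^+=[2.4621 1.0116; 1.0116 1.0506]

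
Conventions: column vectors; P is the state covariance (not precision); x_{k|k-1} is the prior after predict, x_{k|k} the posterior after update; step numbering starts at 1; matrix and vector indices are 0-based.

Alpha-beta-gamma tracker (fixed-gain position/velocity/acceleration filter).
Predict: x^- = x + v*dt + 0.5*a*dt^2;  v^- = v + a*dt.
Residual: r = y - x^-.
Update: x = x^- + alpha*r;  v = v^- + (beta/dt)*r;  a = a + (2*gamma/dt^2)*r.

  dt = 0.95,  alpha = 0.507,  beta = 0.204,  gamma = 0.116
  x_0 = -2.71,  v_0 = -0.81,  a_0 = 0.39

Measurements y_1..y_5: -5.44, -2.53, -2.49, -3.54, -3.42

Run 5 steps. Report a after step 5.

a_post = 0.2268

step 1: x_pred=-3.3035  r=-2.1365  x^+=-4.3867  v^+=-0.8983  a^+=-0.1592
step 2: x_pred=-5.3119  r=2.7819  x^+=-3.9015  v^+=-0.4522  a^+=0.5559
step 3: x_pred=-4.0802  r=1.5902  x^+=-3.2740  v^+=0.4174  a^+=0.9647
step 4: x_pred=-2.4421  r=-1.0979  x^+=-2.9987  v^+=1.0981  a^+=0.6825
step 5: x_pred=-1.6475  r=-1.7725  x^+=-2.5462  v^+=1.3659  a^+=0.2268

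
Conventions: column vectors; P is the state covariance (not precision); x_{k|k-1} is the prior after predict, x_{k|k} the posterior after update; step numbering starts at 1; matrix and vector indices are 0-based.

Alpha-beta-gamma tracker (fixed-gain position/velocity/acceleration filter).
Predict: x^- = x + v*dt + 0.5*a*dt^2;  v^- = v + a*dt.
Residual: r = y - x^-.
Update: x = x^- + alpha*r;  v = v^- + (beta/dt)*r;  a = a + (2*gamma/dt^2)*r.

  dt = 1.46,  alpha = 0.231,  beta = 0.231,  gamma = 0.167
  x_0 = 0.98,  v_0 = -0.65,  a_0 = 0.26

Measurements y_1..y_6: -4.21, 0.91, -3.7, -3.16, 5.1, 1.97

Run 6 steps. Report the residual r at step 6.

resid = 0.6547

step 1: x_pred=0.3081  r=-4.5181  x^+=-0.7356  v^+=-0.9853  a^+=-0.4479
step 2: x_pred=-2.6515  r=3.5615  x^+=-1.8288  v^+=-1.0758  a^+=0.1101
step 3: x_pred=-3.2820  r=-0.4180  x^+=-3.3786  v^+=-0.9811  a^+=0.0446
step 4: x_pred=-4.7635  r=1.6035  x^+=-4.3931  v^+=-0.6623  a^+=0.2959
step 5: x_pred=-5.0447  r=10.1447  x^+=-2.7013  v^+=1.3747  a^+=1.8854
step 6: x_pred=1.3153  r=0.6547  x^+=1.4666  v^+=4.2311  a^+=1.9880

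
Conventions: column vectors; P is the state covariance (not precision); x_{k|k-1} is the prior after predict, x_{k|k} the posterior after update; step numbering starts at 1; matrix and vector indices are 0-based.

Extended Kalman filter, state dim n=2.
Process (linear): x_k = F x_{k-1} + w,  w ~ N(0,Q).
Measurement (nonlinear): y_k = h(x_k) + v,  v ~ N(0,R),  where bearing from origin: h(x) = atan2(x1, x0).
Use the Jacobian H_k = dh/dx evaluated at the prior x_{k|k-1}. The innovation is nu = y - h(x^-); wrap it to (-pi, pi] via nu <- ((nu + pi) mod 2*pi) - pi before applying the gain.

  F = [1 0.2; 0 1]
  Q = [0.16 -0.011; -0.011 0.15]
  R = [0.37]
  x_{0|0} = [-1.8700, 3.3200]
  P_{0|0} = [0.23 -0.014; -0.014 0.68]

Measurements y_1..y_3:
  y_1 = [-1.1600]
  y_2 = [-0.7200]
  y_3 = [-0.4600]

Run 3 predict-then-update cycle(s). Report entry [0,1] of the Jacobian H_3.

H_jac[0,1] = 0.0927

step 1: x^-=[-1.2060, 3.3200]  P^-=[0.4116 0.1110; 0.1110 0.8300]  H_jac=[-0.2661 -0.0967]  S=[0.4126]  K=[-0.2914; -0.2660]  nu=[-3.0792]  x^+=[-0.3086, 4.1391]  P^+=[0.3766 0.0790; 0.0790 0.8008]
step 2: x^-=[0.5193, 4.1391]  P^-=[0.6002 0.2282; 0.2282 0.9508]  H_jac=[-0.2379 0.0298]  S=[0.4016]  K=[-0.3385; -0.0645]  nu=[-2.1660]  x^+=[1.2526, 4.2788]  P^+=[0.5542 0.2194; 0.2194 0.9491]
step 3: x^-=[2.1083, 4.2788]  P^-=[0.8399 0.3982; 0.3982 1.0991]  H_jac=[-0.1881 0.0927]  S=[0.3953]  K=[-0.3062; 0.0682]  nu=[-1.5730]  x^+=[2.5900, 4.1716]  P^+=[0.8028 0.4065; 0.4065 1.0973]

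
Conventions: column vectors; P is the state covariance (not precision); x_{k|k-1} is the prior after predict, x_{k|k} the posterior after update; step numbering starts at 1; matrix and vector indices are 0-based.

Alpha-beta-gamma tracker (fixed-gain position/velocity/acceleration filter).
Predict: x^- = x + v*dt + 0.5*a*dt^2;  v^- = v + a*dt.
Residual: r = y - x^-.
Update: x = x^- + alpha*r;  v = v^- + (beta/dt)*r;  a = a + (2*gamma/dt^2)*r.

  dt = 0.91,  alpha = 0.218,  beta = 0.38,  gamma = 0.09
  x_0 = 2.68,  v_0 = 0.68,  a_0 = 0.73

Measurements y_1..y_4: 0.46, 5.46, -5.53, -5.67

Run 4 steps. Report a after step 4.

a_post = -2.7586

step 1: x_pred=3.6011  r=-3.1411  x^+=2.9163  v^+=0.0327  a^+=0.0472
step 2: x_pred=2.9656  r=2.4944  x^+=3.5094  v^+=1.1173  a^+=0.5894
step 3: x_pred=4.7701  r=-10.3001  x^+=2.5247  v^+=-2.6475  a^+=-1.6494
step 4: x_pred=-0.5675  r=-5.1025  x^+=-1.6798  v^+=-6.2792  a^+=-2.7586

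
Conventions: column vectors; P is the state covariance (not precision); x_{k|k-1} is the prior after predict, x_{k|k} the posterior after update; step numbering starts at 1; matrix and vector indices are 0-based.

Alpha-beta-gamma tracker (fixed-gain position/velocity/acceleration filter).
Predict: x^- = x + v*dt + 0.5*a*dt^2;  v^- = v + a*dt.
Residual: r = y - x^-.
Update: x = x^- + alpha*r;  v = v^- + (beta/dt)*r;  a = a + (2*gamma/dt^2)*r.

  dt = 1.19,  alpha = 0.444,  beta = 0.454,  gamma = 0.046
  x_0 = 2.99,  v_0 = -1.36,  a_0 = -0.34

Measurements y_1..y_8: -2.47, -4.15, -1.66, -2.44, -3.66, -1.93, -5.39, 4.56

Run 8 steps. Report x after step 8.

x_post = 0.8153

step 1: x_pred=1.1309  r=-3.6009  x^+=-0.4679  v^+=-3.1384  a^+=-0.5739
step 2: x_pred=-4.6090  r=0.4590  x^+=-4.4052  v^+=-3.6463  a^+=-0.5441
step 3: x_pred=-9.1295  r=7.4695  x^+=-5.8130  v^+=-1.4441  a^+=-0.0588
step 4: x_pred=-7.5731  r=5.1331  x^+=-5.2940  v^+=0.4443  a^+=0.2746
step 5: x_pred=-4.5709  r=0.9109  x^+=-4.1665  v^+=1.1186  a^+=0.3338
step 6: x_pred=-2.5990  r=0.6690  x^+=-2.3019  v^+=1.7711  a^+=0.3773
step 7: x_pred=0.0727  r=-5.4627  x^+=-2.3527  v^+=0.1359  a^+=0.0224
step 8: x_pred=-2.1751  r=6.7351  x^+=0.8153  v^+=2.7321  a^+=0.4599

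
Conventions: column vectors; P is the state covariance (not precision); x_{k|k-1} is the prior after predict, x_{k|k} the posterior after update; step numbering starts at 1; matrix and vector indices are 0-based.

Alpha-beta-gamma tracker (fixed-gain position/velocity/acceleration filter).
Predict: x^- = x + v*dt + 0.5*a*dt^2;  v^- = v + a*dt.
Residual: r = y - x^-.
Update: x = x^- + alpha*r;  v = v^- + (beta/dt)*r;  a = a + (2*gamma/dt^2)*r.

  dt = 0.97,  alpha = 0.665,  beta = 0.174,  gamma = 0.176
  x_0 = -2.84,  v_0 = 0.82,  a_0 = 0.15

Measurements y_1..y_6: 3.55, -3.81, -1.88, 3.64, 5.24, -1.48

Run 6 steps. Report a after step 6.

step 1: x_pred=-1.9740  r=5.5240  x^+=1.6994  v^+=1.9564  a^+=2.2166
step 2: x_pred=4.6400  r=-8.4500  x^+=-0.9793  v^+=2.5907  a^+=-0.9446
step 3: x_pred=1.0894  r=-2.9694  x^+=-0.8853  v^+=1.1418  a^+=-2.0555
step 4: x_pred=-0.7447  r=4.3847  x^+=2.1711  v^+=-0.0655  a^+=-0.4151
step 5: x_pred=1.9123  r=3.3277  x^+=4.1252  v^+=0.1288  a^+=0.8298
step 6: x_pred=4.6405  r=-6.1205  x^+=0.5704  v^+=-0.1642  a^+=-1.4600

a_post = -1.4600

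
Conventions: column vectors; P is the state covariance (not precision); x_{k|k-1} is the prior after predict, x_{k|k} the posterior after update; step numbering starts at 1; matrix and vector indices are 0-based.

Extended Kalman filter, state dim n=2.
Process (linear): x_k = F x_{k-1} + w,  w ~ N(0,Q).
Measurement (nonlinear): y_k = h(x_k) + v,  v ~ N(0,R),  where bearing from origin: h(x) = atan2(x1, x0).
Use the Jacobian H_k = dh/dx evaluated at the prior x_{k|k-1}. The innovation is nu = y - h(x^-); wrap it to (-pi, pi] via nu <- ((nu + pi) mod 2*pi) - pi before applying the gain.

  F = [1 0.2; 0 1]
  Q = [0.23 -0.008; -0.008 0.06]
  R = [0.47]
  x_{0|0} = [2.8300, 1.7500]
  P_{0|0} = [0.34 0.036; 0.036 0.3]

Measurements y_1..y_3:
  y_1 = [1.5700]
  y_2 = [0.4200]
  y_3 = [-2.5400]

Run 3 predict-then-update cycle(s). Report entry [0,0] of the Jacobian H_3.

H_jac[0,0] = -0.1039

step 1: x^-=[3.1800, 1.7500]  P^-=[0.5964 0.0880; 0.0880 0.3600]  H_jac=[-0.1328 0.2414]  S=[0.4959]  K=[-0.1169; 0.1517]  nu=[1.0669]  x^+=[3.0552, 1.9118]  P^+=[0.5896 0.0968; 0.0968 0.3486]
step 2: x^-=[3.4376, 1.9118]  P^-=[0.8723 0.1585; 0.1585 0.4086]  H_jac=[-0.1236 0.2222]  S=[0.4948]  K=[-0.1467; 0.1439]  nu=[-0.0875]  x^+=[3.4505, 1.8992]  P^+=[0.8616 0.1690; 0.1690 0.3983]
step 3: x^-=[3.8303, 1.8992]  P^-=[1.1752 0.2406; 0.2406 0.4583]  H_jac=[-0.1039 0.2096]  S=[0.4923]  K=[-0.1456; 0.1443]  nu=[-3.0003]  x^+=[4.2671, 1.4663]  P^+=[1.1647 0.2510; 0.2510 0.4481]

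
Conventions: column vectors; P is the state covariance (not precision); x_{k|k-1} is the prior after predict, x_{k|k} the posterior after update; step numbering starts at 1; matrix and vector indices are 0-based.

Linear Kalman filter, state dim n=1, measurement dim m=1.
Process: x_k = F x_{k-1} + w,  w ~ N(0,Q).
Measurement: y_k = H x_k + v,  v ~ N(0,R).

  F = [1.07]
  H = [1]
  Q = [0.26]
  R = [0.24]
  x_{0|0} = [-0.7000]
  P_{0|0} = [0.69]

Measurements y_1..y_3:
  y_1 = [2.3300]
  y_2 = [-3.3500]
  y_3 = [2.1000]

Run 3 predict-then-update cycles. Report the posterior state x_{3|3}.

x_post = [0.7560]

step 1: x^-=[-0.7490]  P^-=[1.0500]  S=[1.2900]  K=[0.8140]  nu=[3.0790]  x^+=[1.7572]  P^+=[0.1953]
step 2: x^-=[1.8802]  P^-=[0.4837]  S=[0.7237]  K=[0.6683]  nu=[-5.2302]  x^+=[-1.6154]  P^+=[0.1604]
step 3: x^-=[-1.7285]  P^-=[0.4436]  S=[0.6836]  K=[0.6489]  nu=[3.8285]  x^+=[0.7560]  P^+=[0.1557]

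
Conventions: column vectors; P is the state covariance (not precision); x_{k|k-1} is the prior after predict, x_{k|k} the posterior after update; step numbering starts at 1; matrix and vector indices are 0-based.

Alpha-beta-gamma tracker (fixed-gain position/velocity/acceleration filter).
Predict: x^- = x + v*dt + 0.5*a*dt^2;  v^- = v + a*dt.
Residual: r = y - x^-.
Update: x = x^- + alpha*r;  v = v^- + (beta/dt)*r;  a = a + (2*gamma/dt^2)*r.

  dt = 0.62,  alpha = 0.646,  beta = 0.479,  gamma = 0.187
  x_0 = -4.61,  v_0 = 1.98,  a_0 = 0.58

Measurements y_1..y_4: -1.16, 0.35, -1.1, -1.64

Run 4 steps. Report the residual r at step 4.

resid = -3.1686

step 1: x_pred=-3.2709  r=2.1109  x^+=-1.9073  v^+=3.9705  a^+=2.6338
step 2: x_pred=1.0606  r=-0.7106  x^+=0.6016  v^+=5.0544  a^+=1.9424
step 3: x_pred=4.1086  r=-5.2086  x^+=0.7439  v^+=2.2346  a^+=-3.1253
step 4: x_pred=1.5286  r=-3.1686  x^+=-0.5183  v^+=-2.1511  a^+=-6.2082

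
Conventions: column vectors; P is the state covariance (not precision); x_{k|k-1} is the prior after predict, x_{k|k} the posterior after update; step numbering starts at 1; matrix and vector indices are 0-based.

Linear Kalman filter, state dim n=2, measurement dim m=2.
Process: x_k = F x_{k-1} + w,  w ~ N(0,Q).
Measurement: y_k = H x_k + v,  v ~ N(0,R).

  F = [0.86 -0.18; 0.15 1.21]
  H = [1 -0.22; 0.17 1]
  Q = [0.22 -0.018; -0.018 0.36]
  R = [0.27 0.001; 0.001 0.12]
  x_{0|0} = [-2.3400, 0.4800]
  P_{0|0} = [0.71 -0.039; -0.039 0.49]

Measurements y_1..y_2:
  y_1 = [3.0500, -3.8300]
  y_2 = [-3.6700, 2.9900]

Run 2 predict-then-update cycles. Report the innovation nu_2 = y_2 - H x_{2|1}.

step 1: x^-=[-2.0988, 0.2298]  P^-=[0.7731 -0.0727; -0.0727 1.0792]  S=[1.1273 -0.1750; -0.1750 1.1969]  K=[0.7240 0.1549; -0.1399 0.8709]  nu=[5.1994, -3.7030]  x^+=[1.0919, -3.7227]  P^+=[0.1927 -0.0134; -0.0134 0.1067]
step 2: x^-=[1.6091, -4.3407]  P^-=[0.3701 -0.0300; -0.0300 0.5156]  S=[0.6783 -0.0784; -0.0784 0.6361]  K=[0.5695 0.1219; -0.1204 0.7877]  nu=[-6.2341, 7.0572]  x^+=[-1.0807, 1.9691]  P^+=[0.1516 -0.0106; -0.0106 0.0962]

innov = [-6.2341, 7.0572]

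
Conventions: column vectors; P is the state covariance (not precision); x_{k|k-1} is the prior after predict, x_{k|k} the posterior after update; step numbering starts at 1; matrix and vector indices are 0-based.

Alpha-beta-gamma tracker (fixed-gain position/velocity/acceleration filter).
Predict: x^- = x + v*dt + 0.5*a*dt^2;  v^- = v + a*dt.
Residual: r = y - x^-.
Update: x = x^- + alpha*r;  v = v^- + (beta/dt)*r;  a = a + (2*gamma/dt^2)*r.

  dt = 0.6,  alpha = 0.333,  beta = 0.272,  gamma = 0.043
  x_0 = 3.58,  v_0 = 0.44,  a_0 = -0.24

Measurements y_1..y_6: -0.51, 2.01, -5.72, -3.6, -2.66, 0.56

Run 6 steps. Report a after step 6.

step 1: x_pred=3.8008  r=-4.3108  x^+=2.3653  v^+=-1.6582  a^+=-1.2698
step 2: x_pred=1.1418  r=0.8682  x^+=1.4309  v^+=-2.0265  a^+=-1.0624
step 3: x_pred=0.0238  r=-5.7438  x^+=-1.8889  v^+=-5.2678  a^+=-2.4345
step 4: x_pred=-5.4878  r=1.8878  x^+=-4.8592  v^+=-5.8727  a^+=-1.9835
step 5: x_pred=-8.7398  r=6.0798  x^+=-6.7152  v^+=-4.3066  a^+=-0.5311
step 6: x_pred=-9.3948  r=9.9548  x^+=-6.0799  v^+=-0.1125  a^+=1.8470

a_post = 1.8470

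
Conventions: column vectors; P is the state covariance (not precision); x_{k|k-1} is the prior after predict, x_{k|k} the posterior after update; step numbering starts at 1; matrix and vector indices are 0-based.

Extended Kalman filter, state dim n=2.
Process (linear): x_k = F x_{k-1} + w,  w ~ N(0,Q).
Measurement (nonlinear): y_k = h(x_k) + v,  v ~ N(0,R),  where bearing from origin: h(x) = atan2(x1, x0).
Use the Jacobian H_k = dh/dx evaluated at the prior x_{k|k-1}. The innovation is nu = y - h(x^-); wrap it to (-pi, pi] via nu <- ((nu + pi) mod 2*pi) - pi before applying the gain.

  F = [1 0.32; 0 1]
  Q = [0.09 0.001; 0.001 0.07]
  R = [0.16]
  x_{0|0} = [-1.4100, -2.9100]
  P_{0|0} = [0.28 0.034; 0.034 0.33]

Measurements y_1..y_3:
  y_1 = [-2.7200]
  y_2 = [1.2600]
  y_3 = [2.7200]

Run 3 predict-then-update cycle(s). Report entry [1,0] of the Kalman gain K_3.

K[1,0] = -0.3258

step 1: x^-=[-2.3412, -2.9100]  P^-=[0.4256 0.1406; 0.1406 0.4000]  H_jac=[0.2086 -0.1678]  S=[0.1799]  K=[0.3622; -0.2101]  nu=[-0.4717]  x^+=[-2.5121, -2.8109]  P^+=[0.4019 0.1543; 0.1543 0.3921]
step 2: x^-=[-3.4115, -2.8109]  P^-=[0.6308 0.2808; 0.2808 0.4621]  H_jac=[0.1439 -0.1746]  S=[0.1730]  K=[0.2412; -0.2328]  nu=[-2.5708]  x^+=[-4.0315, -2.2124]  P^+=[0.6208 0.2905; 0.2905 0.4527]
step 3: x^-=[-4.7395, -2.2124]  P^-=[0.9430 0.4363; 0.4363 0.5227]  H_jac=[0.0809 -0.1732]  S=[0.1696]  K=[0.0040; -0.3258]  nu=[-0.8583]  x^+=[-4.7429, -1.9328]  P^+=[0.9430 0.4365; 0.4365 0.5047]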